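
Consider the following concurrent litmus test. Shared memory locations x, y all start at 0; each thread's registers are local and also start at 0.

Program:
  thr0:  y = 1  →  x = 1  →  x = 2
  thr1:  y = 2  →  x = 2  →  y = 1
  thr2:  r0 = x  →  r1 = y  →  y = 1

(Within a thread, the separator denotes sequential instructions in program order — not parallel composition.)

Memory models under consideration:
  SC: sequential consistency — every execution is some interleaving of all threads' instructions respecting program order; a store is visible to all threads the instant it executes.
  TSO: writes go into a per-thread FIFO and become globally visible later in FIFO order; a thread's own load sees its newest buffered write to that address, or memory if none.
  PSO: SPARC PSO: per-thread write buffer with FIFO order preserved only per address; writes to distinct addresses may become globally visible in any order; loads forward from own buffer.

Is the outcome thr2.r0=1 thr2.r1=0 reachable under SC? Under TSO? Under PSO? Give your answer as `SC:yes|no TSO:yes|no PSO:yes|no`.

outcome vector order: (thr2.r0,thr2.r1)
SC (7): 00; 01; 02; 11; 12; 21; 22
TSO (7): 00; 01; 02; 11; 12; 21; 22
PSO (9): 00; 01; 02; 10; 11; 12; 20; 21; 22
target 10 ∈ {PSO}

SC:no TSO:no PSO:yes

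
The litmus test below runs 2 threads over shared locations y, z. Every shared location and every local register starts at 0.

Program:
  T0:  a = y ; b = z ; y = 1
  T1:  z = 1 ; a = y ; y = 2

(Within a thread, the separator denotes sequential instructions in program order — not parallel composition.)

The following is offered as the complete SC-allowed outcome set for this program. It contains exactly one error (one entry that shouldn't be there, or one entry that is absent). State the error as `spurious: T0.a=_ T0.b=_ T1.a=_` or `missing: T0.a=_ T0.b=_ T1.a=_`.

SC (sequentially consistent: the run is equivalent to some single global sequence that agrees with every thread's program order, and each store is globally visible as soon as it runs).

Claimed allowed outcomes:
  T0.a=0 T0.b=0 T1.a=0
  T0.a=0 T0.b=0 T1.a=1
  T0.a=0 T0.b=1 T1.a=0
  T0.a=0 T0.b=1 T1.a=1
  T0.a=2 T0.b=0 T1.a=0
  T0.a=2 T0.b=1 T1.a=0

spurious: T0.a=2 T0.b=0 T1.a=0

outcome vector order: (T0.a,T0.b,T1.a)
SC (5): (0,0,0), (0,0,1), (0,1,0), (0,1,1), (2,1,0)
claimed∖SC = {(2,0,0)}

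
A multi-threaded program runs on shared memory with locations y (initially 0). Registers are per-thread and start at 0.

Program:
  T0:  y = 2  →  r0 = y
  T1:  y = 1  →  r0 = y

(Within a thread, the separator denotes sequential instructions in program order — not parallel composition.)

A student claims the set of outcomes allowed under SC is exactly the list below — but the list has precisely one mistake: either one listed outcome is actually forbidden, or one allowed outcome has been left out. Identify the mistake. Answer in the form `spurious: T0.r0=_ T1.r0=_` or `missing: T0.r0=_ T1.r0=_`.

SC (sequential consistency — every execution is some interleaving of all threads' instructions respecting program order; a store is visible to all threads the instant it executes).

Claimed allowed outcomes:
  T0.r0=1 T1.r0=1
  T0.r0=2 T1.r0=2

outcome vector order: (T0.r0,T1.r0)
SC: 3 outcomes — {1/1, 2/1, 2/2}
SC∖claimed = {2/1}

missing: T0.r0=2 T1.r0=1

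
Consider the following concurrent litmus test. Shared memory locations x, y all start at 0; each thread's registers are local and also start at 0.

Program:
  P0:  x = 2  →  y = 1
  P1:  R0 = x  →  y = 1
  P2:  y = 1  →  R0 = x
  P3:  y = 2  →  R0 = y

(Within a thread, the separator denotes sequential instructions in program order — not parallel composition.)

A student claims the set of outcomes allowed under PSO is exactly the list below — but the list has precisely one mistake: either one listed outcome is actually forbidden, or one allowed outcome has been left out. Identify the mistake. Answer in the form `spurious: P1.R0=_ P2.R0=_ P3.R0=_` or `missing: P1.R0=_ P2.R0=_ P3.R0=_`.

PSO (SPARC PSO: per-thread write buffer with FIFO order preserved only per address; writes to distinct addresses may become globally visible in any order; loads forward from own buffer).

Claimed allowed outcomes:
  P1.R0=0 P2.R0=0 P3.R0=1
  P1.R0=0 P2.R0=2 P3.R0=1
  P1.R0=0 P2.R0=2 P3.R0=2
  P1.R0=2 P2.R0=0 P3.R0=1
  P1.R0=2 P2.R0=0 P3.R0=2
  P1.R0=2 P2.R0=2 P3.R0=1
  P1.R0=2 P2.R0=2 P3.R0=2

outcome vector order: (P1.R0,P2.R0,P3.R0)
PSO (8): 001; 002; 021; 022; 201; 202; 221; 222
PSO∖claimed = {002}

missing: P1.R0=0 P2.R0=0 P3.R0=2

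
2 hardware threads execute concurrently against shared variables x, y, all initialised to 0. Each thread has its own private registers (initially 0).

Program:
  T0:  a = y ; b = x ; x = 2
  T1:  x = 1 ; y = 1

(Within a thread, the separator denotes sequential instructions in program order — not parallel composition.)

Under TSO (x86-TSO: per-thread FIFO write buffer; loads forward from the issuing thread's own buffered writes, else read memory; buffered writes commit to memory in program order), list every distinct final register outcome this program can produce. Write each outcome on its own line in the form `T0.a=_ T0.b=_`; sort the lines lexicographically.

outcome vector order: (T0.a,T0.b)
|TSO outcomes| = 3

T0.a=0 T0.b=0
T0.a=0 T0.b=1
T0.a=1 T0.b=1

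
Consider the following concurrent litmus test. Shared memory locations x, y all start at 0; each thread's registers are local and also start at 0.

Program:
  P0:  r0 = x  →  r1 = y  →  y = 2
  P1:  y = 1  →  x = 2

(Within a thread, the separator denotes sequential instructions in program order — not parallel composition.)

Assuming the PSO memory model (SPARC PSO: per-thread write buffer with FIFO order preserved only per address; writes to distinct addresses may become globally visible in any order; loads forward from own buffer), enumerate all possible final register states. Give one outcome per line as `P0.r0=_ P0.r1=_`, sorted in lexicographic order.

P0.r0=0 P0.r1=0
P0.r0=0 P0.r1=1
P0.r0=2 P0.r1=0
P0.r0=2 P0.r1=1

outcome vector order: (P0.r0,P0.r1)
|PSO outcomes| = 4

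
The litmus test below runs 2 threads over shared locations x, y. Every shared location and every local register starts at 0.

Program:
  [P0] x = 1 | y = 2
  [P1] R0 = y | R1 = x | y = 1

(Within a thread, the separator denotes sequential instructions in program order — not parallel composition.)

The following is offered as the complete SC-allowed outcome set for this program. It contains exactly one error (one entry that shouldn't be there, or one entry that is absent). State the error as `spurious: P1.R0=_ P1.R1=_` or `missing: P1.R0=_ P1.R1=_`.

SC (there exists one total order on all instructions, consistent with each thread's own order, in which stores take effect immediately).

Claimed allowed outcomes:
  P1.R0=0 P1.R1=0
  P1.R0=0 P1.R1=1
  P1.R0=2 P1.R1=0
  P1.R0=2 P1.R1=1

outcome vector order: (P1.R0,P1.R1)
under SC → (0,0), (0,1), (2,1)
claimed∖SC = {(2,0)}

spurious: P1.R0=2 P1.R1=0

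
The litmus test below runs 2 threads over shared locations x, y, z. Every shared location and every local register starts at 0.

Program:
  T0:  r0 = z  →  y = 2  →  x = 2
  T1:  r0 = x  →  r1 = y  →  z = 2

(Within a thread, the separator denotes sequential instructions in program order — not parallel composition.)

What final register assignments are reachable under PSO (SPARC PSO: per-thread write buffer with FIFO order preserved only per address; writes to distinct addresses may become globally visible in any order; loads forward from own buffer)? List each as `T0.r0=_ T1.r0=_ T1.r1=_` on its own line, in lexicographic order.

T0.r0=0 T1.r0=0 T1.r1=0
T0.r0=0 T1.r0=0 T1.r1=2
T0.r0=0 T1.r0=2 T1.r1=0
T0.r0=0 T1.r0=2 T1.r1=2
T0.r0=2 T1.r0=0 T1.r1=0

outcome vector order: (T0.r0,T1.r0,T1.r1)
|PSO outcomes| = 5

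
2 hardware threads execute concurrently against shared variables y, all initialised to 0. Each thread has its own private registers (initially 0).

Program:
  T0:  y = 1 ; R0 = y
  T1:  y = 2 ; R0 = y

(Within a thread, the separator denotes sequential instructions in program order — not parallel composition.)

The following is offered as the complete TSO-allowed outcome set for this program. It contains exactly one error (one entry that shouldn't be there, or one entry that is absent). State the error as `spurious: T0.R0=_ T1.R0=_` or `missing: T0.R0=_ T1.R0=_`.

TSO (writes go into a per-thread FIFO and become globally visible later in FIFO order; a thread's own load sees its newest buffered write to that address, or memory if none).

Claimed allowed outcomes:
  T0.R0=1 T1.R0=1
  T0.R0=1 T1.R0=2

missing: T0.R0=2 T1.R0=2

outcome vector order: (T0.R0,T1.R0)
[TSO] allowed = {<1 1>; <1 2>; <2 2>}
TSO∖claimed = {<2 2>}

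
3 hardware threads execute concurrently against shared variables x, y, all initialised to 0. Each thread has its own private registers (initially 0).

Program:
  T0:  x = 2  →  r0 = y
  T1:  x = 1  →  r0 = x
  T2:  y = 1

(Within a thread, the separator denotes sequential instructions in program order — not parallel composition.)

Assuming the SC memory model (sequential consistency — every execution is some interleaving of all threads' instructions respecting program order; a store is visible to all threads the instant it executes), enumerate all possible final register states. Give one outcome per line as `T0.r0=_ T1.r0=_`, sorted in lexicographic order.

T0.r0=0 T1.r0=1
T0.r0=0 T1.r0=2
T0.r0=1 T1.r0=1
T0.r0=1 T1.r0=2

outcome vector order: (T0.r0,T1.r0)
|SC outcomes| = 4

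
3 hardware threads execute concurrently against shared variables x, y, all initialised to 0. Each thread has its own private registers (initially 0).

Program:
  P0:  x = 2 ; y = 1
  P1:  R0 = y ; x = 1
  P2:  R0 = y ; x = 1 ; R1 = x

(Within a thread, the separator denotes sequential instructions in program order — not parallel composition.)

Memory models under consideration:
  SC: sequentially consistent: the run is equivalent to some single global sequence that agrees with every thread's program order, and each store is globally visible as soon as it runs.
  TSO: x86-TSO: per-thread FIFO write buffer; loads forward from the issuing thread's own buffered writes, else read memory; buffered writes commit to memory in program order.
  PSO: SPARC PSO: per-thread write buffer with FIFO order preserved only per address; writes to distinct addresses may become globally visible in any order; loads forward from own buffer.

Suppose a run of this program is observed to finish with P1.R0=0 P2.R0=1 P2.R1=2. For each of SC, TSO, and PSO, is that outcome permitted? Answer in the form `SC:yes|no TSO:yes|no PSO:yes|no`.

outcome vector order: (P1.R0,P2.R0,P2.R1)
under SC → 0/0/1 0/0/2 0/1/1 1/0/1 1/0/2 1/1/1
under TSO → 0/0/1 0/0/2 0/1/1 1/0/1 1/0/2 1/1/1
under PSO → 0/0/1 0/0/2 0/1/1 0/1/2 1/0/1 1/0/2 1/1/1 1/1/2
target 0/1/2 ∈ {PSO}

SC:no TSO:no PSO:yes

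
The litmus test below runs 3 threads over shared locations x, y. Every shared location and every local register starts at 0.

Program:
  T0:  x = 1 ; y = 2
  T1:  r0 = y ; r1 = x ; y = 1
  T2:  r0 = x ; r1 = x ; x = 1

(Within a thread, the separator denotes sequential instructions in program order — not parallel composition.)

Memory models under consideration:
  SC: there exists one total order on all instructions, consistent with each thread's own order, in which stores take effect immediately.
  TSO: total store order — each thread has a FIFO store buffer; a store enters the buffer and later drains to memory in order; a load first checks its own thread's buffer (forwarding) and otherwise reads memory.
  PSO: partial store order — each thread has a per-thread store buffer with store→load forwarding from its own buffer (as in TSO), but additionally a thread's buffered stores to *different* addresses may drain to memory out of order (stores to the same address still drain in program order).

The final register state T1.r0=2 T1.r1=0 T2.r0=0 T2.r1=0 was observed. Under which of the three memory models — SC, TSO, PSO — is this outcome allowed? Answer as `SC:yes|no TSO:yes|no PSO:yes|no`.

outcome vector order: (T1.r0,T1.r1,T2.r0,T2.r1)
under SC → 0000; 0001; 0011; 0100; 0101; 0111; 2100; 2101; 2111
under TSO → 0000; 0001; 0011; 0100; 0101; 0111; 2100; 2101; 2111
under PSO → 0000; 0001; 0011; 0100; 0101; 0111; 2000; 2001; 2011; 2100; 2101; 2111
target 2000 ∈ {PSO}

SC:no TSO:no PSO:yes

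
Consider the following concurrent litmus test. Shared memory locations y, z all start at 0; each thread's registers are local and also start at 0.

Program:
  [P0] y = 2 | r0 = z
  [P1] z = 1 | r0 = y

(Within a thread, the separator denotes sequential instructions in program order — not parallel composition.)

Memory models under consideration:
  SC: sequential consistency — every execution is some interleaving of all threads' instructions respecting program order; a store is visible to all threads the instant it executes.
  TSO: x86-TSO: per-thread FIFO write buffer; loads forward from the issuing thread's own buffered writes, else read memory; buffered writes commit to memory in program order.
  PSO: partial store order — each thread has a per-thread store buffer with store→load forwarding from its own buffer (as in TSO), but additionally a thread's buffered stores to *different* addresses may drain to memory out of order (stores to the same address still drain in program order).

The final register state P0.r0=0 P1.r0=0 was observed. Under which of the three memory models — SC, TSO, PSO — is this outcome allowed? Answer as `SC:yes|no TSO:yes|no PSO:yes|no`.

SC:no TSO:yes PSO:yes

outcome vector order: (P0.r0,P1.r0)
SC (3): (0,2), (1,0), (1,2)
TSO (4): (0,0), (0,2), (1,0), (1,2)
PSO (4): (0,0), (0,2), (1,0), (1,2)
target (0,0) ∈ {TSO,PSO}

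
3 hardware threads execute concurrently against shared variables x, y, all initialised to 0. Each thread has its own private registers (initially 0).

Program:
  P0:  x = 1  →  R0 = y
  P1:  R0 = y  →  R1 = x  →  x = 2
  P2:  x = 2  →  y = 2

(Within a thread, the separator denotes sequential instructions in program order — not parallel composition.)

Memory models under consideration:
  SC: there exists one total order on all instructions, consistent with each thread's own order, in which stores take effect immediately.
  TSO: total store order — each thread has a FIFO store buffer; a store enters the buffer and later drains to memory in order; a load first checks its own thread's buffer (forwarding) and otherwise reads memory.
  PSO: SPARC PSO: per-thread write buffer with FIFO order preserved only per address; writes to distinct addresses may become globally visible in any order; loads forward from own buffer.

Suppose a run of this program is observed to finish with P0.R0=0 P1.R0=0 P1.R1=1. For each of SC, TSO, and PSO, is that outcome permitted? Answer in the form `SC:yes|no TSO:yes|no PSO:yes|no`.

SC:yes TSO:yes PSO:yes

outcome vector order: (P0.R0,P1.R0,P1.R1)
under SC → <0 0 0>, <0 0 1>, <0 0 2>, <0 2 1>, <0 2 2>, <2 0 0>, <2 0 1>, <2 0 2>, <2 2 1>, <2 2 2>
under TSO → <0 0 0>, <0 0 1>, <0 0 2>, <0 2 1>, <0 2 2>, <2 0 0>, <2 0 1>, <2 0 2>, <2 2 1>, <2 2 2>
under PSO → <0 0 0>, <0 0 1>, <0 0 2>, <0 2 0>, <0 2 1>, <0 2 2>, <2 0 0>, <2 0 1>, <2 0 2>, <2 2 0>, <2 2 1>, <2 2 2>
target <0 0 1> ∈ {SC,TSO,PSO}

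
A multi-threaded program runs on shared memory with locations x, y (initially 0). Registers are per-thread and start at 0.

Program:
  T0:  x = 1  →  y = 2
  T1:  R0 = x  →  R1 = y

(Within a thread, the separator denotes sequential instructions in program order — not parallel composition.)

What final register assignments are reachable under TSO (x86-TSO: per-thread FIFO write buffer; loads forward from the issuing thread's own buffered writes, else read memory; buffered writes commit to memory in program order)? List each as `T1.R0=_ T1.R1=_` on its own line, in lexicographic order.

T1.R0=0 T1.R1=0
T1.R0=0 T1.R1=2
T1.R0=1 T1.R1=0
T1.R0=1 T1.R1=2

outcome vector order: (T1.R0,T1.R1)
|TSO outcomes| = 4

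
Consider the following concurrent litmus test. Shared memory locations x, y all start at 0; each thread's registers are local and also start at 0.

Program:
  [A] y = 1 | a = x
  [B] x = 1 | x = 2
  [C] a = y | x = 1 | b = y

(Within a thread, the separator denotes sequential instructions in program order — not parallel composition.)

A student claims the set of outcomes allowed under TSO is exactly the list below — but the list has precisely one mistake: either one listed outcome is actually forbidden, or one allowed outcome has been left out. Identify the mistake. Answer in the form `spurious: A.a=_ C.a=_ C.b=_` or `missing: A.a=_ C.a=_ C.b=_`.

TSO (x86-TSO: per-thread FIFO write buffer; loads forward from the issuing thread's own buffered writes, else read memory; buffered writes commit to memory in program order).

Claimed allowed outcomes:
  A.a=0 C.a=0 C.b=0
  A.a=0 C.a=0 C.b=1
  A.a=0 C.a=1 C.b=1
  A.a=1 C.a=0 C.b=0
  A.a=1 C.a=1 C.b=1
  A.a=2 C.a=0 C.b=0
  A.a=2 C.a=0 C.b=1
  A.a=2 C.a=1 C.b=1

missing: A.a=1 C.a=0 C.b=1

outcome vector order: (A.a,C.a,C.b)
TSO (9): <0 0 0> <0 0 1> <0 1 1> <1 0 0> <1 0 1> <1 1 1> <2 0 0> <2 0 1> <2 1 1>
TSO∖claimed = {<1 0 1>}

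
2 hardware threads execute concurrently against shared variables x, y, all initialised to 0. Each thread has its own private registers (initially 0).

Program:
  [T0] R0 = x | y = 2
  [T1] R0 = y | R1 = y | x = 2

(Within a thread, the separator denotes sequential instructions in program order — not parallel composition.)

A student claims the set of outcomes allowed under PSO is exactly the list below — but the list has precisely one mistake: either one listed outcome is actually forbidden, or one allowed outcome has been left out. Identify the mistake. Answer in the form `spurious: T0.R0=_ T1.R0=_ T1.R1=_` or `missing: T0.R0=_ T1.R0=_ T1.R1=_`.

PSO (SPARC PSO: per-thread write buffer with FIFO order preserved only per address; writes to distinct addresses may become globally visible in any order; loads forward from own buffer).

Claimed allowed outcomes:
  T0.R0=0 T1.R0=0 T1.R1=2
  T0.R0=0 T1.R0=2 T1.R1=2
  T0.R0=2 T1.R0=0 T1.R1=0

missing: T0.R0=0 T1.R0=0 T1.R1=0

outcome vector order: (T0.R0,T1.R0,T1.R1)
PSO: 4 outcomes — {0/0/0 0/0/2 0/2/2 2/0/0}
PSO∖claimed = {0/0/0}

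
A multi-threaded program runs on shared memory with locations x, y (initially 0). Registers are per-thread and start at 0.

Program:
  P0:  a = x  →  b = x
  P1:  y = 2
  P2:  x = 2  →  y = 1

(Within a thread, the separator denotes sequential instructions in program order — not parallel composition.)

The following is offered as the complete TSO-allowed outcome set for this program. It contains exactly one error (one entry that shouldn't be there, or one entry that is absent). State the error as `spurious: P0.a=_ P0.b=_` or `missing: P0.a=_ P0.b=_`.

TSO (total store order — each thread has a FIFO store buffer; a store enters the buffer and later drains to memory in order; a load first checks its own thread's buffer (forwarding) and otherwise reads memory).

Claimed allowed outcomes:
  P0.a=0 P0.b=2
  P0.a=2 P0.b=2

missing: P0.a=0 P0.b=0

outcome vector order: (P0.a,P0.b)
[TSO] allowed = {<0 0>, <0 2>, <2 2>}
TSO∖claimed = {<0 0>}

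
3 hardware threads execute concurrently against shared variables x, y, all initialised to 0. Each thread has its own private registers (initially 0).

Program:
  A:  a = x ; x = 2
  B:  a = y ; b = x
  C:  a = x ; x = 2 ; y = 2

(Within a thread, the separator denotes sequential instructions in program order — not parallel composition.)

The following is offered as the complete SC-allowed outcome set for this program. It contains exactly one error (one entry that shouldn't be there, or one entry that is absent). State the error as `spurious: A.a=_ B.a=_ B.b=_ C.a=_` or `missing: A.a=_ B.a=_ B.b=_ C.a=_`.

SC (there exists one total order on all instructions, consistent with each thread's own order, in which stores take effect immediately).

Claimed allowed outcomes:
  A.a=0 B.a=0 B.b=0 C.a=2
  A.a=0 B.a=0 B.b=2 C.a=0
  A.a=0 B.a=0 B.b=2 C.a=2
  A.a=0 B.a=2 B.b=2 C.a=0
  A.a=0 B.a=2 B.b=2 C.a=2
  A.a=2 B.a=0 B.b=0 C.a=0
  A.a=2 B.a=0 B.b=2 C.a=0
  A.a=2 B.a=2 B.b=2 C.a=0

missing: A.a=0 B.a=0 B.b=0 C.a=0

outcome vector order: (A.a,B.a,B.b,C.a)
SC: 9 outcomes — {<0 0 0 0>, <0 0 0 2>, <0 0 2 0>, <0 0 2 2>, <0 2 2 0>, <0 2 2 2>, <2 0 0 0>, <2 0 2 0>, <2 2 2 0>}
SC∖claimed = {<0 0 0 0>}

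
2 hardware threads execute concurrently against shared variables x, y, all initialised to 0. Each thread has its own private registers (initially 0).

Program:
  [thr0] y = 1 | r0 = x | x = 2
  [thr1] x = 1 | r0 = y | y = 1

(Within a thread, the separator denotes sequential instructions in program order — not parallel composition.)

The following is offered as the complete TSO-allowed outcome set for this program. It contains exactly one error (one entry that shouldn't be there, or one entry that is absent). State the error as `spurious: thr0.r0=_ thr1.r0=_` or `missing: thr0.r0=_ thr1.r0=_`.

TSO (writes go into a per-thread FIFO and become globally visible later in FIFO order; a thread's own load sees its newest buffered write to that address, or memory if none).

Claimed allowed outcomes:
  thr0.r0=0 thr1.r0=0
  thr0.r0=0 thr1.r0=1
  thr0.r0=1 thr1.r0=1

outcome vector order: (thr0.r0,thr1.r0)
TSO: 4 outcomes — {<0 0> <0 1> <1 0> <1 1>}
TSO∖claimed = {<1 0>}

missing: thr0.r0=1 thr1.r0=0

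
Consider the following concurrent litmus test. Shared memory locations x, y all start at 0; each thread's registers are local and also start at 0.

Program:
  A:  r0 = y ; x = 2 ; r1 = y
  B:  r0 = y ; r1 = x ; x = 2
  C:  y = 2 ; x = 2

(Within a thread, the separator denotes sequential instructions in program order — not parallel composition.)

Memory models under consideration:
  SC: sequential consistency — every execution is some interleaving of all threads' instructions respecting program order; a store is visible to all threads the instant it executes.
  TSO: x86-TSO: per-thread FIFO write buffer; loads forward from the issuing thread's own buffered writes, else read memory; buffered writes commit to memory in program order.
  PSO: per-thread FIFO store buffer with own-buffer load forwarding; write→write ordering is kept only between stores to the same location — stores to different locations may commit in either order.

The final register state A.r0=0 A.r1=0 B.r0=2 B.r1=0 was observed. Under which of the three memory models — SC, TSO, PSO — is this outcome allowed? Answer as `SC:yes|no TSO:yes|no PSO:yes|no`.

outcome vector order: (A.r0,A.r1,B.r0,B.r1)
SC (11): <0 0 0 0> <0 0 0 2> <0 0 2 2> <0 2 0 0> <0 2 0 2> <0 2 2 0> <0 2 2 2> <2 2 0 0> <2 2 0 2> <2 2 2 0> <2 2 2 2>
TSO (12): <0 0 0 0> <0 0 0 2> <0 0 2 0> <0 0 2 2> <0 2 0 0> <0 2 0 2> <0 2 2 0> <0 2 2 2> <2 2 0 0> <2 2 0 2> <2 2 2 0> <2 2 2 2>
PSO (12): <0 0 0 0> <0 0 0 2> <0 0 2 0> <0 0 2 2> <0 2 0 0> <0 2 0 2> <0 2 2 0> <0 2 2 2> <2 2 0 0> <2 2 0 2> <2 2 2 0> <2 2 2 2>
target <0 0 2 0> ∈ {TSO,PSO}

SC:no TSO:yes PSO:yes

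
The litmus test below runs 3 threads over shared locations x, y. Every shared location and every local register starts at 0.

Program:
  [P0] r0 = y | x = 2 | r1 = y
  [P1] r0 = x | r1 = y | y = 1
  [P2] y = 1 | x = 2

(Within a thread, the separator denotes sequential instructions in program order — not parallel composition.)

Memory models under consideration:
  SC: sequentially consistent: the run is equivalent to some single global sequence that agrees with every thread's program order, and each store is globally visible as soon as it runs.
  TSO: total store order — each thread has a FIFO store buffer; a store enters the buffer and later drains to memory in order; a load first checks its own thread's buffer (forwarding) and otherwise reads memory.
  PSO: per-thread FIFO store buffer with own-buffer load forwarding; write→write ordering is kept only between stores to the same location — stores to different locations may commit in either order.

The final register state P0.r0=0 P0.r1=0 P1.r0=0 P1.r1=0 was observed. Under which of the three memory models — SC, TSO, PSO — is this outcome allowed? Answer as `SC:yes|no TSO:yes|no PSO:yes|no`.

outcome vector order: (P0.r0,P0.r1,P1.r0,P1.r1)
SC (11): (0,0,0,0), (0,0,0,1), (0,0,2,0), (0,0,2,1), (0,1,0,0), (0,1,0,1), (0,1,2,0), (0,1,2,1), (1,1,0,0), (1,1,0,1), (1,1,2,1)
TSO (11): (0,0,0,0), (0,0,0,1), (0,0,2,0), (0,0,2,1), (0,1,0,0), (0,1,0,1), (0,1,2,0), (0,1,2,1), (1,1,0,0), (1,1,0,1), (1,1,2,1)
PSO (12): (0,0,0,0), (0,0,0,1), (0,0,2,0), (0,0,2,1), (0,1,0,0), (0,1,0,1), (0,1,2,0), (0,1,2,1), (1,1,0,0), (1,1,0,1), (1,1,2,0), (1,1,2,1)
target (0,0,0,0) ∈ {SC,TSO,PSO}

SC:yes TSO:yes PSO:yes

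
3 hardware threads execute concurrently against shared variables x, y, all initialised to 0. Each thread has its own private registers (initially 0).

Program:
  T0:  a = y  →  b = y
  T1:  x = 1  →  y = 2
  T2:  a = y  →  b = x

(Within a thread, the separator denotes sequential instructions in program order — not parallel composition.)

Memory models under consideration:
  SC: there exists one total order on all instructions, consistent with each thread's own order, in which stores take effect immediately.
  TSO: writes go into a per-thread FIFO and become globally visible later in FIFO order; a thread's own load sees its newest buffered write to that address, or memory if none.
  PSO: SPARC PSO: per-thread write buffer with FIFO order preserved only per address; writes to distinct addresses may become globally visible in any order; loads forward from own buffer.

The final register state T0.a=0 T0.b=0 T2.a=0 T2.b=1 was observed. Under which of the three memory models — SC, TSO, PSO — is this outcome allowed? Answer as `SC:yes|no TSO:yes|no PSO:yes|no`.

SC:yes TSO:yes PSO:yes

outcome vector order: (T0.a,T0.b,T2.a,T2.b)
under SC → 0/0/0/0, 0/0/0/1, 0/0/2/1, 0/2/0/0, 0/2/0/1, 0/2/2/1, 2/2/0/0, 2/2/0/1, 2/2/2/1
under TSO → 0/0/0/0, 0/0/0/1, 0/0/2/1, 0/2/0/0, 0/2/0/1, 0/2/2/1, 2/2/0/0, 2/2/0/1, 2/2/2/1
under PSO → 0/0/0/0, 0/0/0/1, 0/0/2/0, 0/0/2/1, 0/2/0/0, 0/2/0/1, 0/2/2/0, 0/2/2/1, 2/2/0/0, 2/2/0/1, 2/2/2/0, 2/2/2/1
target 0/0/0/1 ∈ {SC,TSO,PSO}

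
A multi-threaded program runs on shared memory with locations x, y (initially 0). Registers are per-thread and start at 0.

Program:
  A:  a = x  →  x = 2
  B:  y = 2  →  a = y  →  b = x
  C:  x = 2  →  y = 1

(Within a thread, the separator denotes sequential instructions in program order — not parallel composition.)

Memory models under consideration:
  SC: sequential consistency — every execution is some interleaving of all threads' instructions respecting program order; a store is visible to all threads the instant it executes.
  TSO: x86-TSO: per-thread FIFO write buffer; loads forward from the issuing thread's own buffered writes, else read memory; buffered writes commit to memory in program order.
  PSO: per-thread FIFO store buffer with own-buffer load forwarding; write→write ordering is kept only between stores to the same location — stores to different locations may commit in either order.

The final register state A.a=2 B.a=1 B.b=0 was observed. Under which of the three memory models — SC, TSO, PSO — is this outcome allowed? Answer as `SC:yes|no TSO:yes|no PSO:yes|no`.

SC:no TSO:no PSO:yes

outcome vector order: (A.a,B.a,B.b)
under SC → 012, 020, 022, 212, 220, 222
under TSO → 012, 020, 022, 212, 220, 222
under PSO → 010, 012, 020, 022, 210, 212, 220, 222
target 210 ∈ {PSO}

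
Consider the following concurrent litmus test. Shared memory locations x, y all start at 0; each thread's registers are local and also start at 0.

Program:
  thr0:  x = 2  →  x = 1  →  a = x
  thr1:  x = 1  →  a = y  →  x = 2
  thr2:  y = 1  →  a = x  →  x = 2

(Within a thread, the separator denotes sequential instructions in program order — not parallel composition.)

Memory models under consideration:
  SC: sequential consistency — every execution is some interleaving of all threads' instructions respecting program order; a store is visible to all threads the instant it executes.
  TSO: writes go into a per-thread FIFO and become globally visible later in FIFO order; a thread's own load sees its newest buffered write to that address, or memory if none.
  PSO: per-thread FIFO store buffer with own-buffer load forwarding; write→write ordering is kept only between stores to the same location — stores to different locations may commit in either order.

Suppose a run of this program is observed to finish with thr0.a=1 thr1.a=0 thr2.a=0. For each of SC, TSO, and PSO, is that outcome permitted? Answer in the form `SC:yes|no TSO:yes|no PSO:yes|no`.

outcome vector order: (thr0.a,thr1.a,thr2.a)
under SC → (1,0,1); (1,0,2); (1,1,0); (1,1,1); (1,1,2); (2,0,1); (2,0,2); (2,1,0); (2,1,1); (2,1,2)
under TSO → (1,0,0); (1,0,1); (1,0,2); (1,1,0); (1,1,1); (1,1,2); (2,0,0); (2,0,1); (2,0,2); (2,1,0); (2,1,1); (2,1,2)
under PSO → (1,0,0); (1,0,1); (1,0,2); (1,1,0); (1,1,1); (1,1,2); (2,0,0); (2,0,1); (2,0,2); (2,1,0); (2,1,1); (2,1,2)
target (1,0,0) ∈ {TSO,PSO}

SC:no TSO:yes PSO:yes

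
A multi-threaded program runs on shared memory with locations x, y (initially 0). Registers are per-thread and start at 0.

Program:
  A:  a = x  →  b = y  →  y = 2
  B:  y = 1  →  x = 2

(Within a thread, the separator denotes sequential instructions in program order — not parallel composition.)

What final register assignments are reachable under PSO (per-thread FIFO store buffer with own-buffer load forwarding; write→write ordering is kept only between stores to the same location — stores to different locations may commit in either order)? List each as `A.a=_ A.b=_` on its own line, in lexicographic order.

A.a=0 A.b=0
A.a=0 A.b=1
A.a=2 A.b=0
A.a=2 A.b=1

outcome vector order: (A.a,A.b)
|PSO outcomes| = 4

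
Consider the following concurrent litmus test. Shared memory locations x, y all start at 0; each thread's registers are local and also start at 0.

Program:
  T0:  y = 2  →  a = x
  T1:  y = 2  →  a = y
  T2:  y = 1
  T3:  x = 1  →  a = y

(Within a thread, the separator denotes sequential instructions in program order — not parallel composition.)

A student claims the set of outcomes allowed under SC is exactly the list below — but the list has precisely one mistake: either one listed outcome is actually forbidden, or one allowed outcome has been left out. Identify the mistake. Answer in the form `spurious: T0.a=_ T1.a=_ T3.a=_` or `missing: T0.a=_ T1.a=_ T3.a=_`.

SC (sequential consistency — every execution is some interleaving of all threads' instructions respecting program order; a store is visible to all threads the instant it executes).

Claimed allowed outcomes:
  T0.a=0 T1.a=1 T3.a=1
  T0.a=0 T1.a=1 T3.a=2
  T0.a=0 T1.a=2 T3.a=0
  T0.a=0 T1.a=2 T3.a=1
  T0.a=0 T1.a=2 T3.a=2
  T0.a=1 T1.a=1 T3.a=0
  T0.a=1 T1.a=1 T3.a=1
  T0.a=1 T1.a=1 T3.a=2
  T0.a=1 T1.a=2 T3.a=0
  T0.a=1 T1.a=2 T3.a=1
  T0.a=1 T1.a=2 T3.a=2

outcome vector order: (T0.a,T1.a,T3.a)
SC (10): <0 1 1>, <0 1 2>, <0 2 1>, <0 2 2>, <1 1 0>, <1 1 1>, <1 1 2>, <1 2 0>, <1 2 1>, <1 2 2>
claimed∖SC = {<0 2 0>}

spurious: T0.a=0 T1.a=2 T3.a=0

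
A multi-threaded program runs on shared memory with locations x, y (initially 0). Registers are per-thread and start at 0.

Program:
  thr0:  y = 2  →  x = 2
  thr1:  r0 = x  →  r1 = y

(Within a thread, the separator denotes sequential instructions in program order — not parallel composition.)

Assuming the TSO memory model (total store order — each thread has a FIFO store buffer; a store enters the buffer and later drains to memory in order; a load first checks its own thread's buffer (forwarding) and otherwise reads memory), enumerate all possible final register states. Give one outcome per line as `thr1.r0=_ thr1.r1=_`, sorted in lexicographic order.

outcome vector order: (thr1.r0,thr1.r1)
|TSO outcomes| = 3

thr1.r0=0 thr1.r1=0
thr1.r0=0 thr1.r1=2
thr1.r0=2 thr1.r1=2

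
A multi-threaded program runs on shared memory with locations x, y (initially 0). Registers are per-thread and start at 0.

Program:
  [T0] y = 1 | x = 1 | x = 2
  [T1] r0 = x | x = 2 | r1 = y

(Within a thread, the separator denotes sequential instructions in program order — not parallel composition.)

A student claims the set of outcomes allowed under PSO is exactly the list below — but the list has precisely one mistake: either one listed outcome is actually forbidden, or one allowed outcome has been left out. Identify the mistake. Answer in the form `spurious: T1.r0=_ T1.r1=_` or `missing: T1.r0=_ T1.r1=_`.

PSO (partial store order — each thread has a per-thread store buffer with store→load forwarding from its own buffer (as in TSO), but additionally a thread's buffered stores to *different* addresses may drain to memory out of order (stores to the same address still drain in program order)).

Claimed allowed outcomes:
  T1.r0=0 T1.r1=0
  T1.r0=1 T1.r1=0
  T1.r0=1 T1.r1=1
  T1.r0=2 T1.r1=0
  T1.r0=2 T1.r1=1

missing: T1.r0=0 T1.r1=1

outcome vector order: (T1.r0,T1.r1)
[PSO] allowed = {0/0 0/1 1/0 1/1 2/0 2/1}
PSO∖claimed = {0/1}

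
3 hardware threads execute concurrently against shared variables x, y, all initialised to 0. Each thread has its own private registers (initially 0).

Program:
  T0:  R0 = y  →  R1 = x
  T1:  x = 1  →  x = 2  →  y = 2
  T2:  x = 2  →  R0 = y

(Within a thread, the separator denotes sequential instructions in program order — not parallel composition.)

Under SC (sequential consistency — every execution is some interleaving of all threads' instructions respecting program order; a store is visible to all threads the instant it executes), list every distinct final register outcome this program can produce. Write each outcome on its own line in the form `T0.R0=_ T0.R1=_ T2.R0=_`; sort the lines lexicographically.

T0.R0=0 T0.R1=0 T2.R0=0
T0.R0=0 T0.R1=0 T2.R0=2
T0.R0=0 T0.R1=1 T2.R0=0
T0.R0=0 T0.R1=1 T2.R0=2
T0.R0=0 T0.R1=2 T2.R0=0
T0.R0=0 T0.R1=2 T2.R0=2
T0.R0=2 T0.R1=2 T2.R0=0
T0.R0=2 T0.R1=2 T2.R0=2

outcome vector order: (T0.R0,T0.R1,T2.R0)
|SC outcomes| = 8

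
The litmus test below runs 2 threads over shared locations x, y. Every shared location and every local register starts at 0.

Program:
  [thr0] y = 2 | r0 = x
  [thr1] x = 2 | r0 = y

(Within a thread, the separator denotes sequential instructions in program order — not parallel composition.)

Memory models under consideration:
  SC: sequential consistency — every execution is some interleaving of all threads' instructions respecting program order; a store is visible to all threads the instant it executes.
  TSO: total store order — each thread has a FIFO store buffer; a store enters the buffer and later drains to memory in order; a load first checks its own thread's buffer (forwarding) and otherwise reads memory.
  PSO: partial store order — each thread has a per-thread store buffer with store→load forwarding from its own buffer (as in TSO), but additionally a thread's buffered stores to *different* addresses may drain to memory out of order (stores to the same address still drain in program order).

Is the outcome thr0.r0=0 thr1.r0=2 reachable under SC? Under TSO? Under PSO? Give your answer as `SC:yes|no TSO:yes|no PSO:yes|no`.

SC:yes TSO:yes PSO:yes

outcome vector order: (thr0.r0,thr1.r0)
SC: 3 outcomes — {0/2, 2/0, 2/2}
TSO: 4 outcomes — {0/0, 0/2, 2/0, 2/2}
PSO: 4 outcomes — {0/0, 0/2, 2/0, 2/2}
target 0/2 ∈ {SC,TSO,PSO}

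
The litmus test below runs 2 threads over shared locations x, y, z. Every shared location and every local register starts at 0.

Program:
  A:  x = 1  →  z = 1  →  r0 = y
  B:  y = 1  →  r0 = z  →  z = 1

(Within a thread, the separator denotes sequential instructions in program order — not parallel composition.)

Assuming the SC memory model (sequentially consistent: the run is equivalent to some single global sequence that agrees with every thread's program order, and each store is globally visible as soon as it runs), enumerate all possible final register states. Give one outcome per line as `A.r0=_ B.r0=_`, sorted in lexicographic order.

outcome vector order: (A.r0,B.r0)
|SC outcomes| = 3

A.r0=0 B.r0=1
A.r0=1 B.r0=0
A.r0=1 B.r0=1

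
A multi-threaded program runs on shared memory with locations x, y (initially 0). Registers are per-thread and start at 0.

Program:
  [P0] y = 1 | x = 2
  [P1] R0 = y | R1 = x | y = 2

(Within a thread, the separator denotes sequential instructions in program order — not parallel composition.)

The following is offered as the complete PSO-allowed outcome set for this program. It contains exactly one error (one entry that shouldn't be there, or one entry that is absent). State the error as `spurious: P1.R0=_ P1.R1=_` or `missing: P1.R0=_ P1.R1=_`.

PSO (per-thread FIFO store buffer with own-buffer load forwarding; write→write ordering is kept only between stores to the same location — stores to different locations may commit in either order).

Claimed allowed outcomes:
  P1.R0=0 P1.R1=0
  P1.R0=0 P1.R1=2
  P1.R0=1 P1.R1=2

outcome vector order: (P1.R0,P1.R1)
PSO (4): 0/0; 0/2; 1/0; 1/2
PSO∖claimed = {1/0}

missing: P1.R0=1 P1.R1=0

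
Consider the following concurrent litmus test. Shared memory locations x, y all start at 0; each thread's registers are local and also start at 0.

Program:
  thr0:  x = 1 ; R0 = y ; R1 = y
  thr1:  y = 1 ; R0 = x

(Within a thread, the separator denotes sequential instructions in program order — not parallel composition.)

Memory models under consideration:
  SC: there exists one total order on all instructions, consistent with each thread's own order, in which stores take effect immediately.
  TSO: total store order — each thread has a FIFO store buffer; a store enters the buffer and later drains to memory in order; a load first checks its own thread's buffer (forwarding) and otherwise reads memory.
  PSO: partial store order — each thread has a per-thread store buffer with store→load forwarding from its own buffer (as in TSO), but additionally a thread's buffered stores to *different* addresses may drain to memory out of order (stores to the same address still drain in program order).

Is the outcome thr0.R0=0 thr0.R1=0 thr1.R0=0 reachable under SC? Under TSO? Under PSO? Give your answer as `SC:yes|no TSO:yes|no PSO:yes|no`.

SC:no TSO:yes PSO:yes

outcome vector order: (thr0.R0,thr0.R1,thr1.R0)
under SC → 0/0/1; 0/1/1; 1/1/0; 1/1/1
under TSO → 0/0/0; 0/0/1; 0/1/0; 0/1/1; 1/1/0; 1/1/1
under PSO → 0/0/0; 0/0/1; 0/1/0; 0/1/1; 1/1/0; 1/1/1
target 0/0/0 ∈ {TSO,PSO}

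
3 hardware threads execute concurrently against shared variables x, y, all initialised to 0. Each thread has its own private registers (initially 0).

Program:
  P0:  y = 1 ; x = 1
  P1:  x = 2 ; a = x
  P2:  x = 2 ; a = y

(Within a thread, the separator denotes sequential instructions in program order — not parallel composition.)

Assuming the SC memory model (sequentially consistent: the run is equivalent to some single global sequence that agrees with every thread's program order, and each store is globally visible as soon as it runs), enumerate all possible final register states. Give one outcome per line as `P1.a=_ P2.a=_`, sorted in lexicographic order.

outcome vector order: (P1.a,P2.a)
|SC outcomes| = 4

P1.a=1 P2.a=0
P1.a=1 P2.a=1
P1.a=2 P2.a=0
P1.a=2 P2.a=1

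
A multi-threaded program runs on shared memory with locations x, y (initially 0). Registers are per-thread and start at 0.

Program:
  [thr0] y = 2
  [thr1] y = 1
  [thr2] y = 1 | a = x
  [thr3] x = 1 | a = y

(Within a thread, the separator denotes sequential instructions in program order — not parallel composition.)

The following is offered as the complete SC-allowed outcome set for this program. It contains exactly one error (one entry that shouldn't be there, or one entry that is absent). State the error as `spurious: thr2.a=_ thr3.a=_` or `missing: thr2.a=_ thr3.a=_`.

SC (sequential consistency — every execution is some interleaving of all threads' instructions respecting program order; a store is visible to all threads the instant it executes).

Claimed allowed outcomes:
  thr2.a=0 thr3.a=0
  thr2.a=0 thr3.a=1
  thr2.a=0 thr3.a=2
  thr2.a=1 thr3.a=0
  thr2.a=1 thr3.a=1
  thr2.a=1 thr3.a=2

outcome vector order: (thr2.a,thr3.a)
under SC → <0 1>; <0 2>; <1 0>; <1 1>; <1 2>
claimed∖SC = {<0 0>}

spurious: thr2.a=0 thr3.a=0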